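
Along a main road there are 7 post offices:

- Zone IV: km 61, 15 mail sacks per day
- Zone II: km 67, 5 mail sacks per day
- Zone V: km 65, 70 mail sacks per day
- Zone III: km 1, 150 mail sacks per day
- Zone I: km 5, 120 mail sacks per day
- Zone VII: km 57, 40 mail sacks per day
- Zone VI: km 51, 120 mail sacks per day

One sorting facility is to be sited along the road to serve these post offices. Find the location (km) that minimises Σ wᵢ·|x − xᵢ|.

For a sum of weighted absolute distances on a line, the optimum is the weighted median (not the mean). Total weight W = 520; half-weight = 260.
Sort by position and accumulate weight:
  km 1 (Zone III, w=150) → cum 150
  km 5 (Zone I, w=120) → cum 270  ≥ 260 → median here
  km 51 (Zone VI, w=120) → cum 390
  km 57 (Zone VII, w=40) → cum 430
  km 61 (Zone IV, w=15) → cum 445
  km 65 (Zone V, w=70) → cum 515
  km 67 (Zone II, w=5) → cum 520
Optimal location: km 5.

x = 5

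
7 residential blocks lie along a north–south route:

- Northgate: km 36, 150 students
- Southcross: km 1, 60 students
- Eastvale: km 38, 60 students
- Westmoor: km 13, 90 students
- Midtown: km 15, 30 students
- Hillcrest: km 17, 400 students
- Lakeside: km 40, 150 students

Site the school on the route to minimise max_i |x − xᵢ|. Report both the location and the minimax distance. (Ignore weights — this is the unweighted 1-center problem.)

The 1-center on a line is the midpoint of the two extreme points: leftmost at 1, rightmost at 40.
Optimal location = (1 + 40)/2 = 20.5; maximum distance = (40 − 1)/2 = 19.5.

location 20.5, max distance 19.5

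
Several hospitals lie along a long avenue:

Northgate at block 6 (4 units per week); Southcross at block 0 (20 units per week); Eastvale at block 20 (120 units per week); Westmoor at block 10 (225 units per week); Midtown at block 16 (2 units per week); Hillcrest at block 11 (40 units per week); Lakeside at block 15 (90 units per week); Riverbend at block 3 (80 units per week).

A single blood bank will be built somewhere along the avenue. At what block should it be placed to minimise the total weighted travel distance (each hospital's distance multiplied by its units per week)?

x = 10

For a sum of weighted absolute distances on a line, the optimum is the weighted median (not the mean). Total weight W = 581; half-weight = 290.5.
Sort by position and accumulate weight:
  block 0 (Southcross, w=20) → cum 20
  block 3 (Riverbend, w=80) → cum 100
  block 6 (Northgate, w=4) → cum 104
  block 10 (Westmoor, w=225) → cum 329  ≥ 290.5 → median here
  block 11 (Hillcrest, w=40) → cum 369
  block 15 (Lakeside, w=90) → cum 459
  block 16 (Midtown, w=2) → cum 461
  block 20 (Eastvale, w=120) → cum 581
Optimal location: block 10.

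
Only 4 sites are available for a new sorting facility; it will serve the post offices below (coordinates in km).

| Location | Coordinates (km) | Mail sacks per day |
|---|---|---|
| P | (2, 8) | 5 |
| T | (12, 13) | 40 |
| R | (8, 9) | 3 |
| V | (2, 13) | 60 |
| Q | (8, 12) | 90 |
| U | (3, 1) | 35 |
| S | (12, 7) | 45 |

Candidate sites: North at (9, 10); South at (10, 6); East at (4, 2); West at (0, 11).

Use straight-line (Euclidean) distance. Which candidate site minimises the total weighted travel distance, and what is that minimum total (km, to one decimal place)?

Total weighted distance at each candidate:
  North (9, 10): total = 1438.0
  South (10, 6): total = 1952.0
  East (4, 2): total = 2714.0
  West (0, 11): total = 2359.3
Minimum is at North with total 1438.0 km.

North, total 1438.0 km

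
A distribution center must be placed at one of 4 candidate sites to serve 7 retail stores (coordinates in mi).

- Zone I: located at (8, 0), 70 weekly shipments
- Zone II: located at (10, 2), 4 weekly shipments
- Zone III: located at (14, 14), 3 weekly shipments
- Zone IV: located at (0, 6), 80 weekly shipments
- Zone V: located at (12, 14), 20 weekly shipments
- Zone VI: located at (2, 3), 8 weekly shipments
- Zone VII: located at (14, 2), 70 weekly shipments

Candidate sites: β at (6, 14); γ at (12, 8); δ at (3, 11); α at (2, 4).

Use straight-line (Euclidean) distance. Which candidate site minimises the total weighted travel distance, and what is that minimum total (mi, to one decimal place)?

Total weighted distance at each candidate:
  β (6, 14): total = 3087.7
  γ (12, 8): total = 2295.8
  δ (3, 11): total = 2641.2
  α (2, 4): total = 1953.3
Minimum is at α with total 1953.3 mi.

α, total 1953.3 mi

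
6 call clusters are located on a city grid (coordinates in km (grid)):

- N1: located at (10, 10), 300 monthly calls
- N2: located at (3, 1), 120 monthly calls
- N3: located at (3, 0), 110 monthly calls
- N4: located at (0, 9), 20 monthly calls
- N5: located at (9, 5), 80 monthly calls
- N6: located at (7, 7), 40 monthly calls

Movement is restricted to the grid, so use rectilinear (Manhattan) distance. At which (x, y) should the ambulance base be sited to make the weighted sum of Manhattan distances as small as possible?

Manhattan distance separates: Σwᵢ(|x−xᵢ|+|y−yᵢ|) = Σwᵢ|x−xᵢ| + Σwᵢ|y−yᵢ|, so x and y are optimised independently as 1-D weighted medians.
Total weight W = 670; half = 335.
x-coordinate, sorted with cumulative weight:
  x=0 (N4, w=20) cum 20
  x=3 (N2, w=120) cum 140
  x=3 (N3, w=110) cum 250
  x=7 (N6, w=40) cum 290
  x=9 (N5, w=80) cum 370  ← median
  x=10 (N1, w=300) cum 670
⇒ x* = 9
y-coordinate, sorted with cumulative weight:
  y=0 (N3, w=110) cum 110
  y=1 (N2, w=120) cum 230
  y=5 (N5, w=80) cum 310
  y=7 (N6, w=40) cum 350  ← median
  y=9 (N4, w=20) cum 370
  y=10 (N1, w=300) cum 670
⇒ y* = 7

(9, 7)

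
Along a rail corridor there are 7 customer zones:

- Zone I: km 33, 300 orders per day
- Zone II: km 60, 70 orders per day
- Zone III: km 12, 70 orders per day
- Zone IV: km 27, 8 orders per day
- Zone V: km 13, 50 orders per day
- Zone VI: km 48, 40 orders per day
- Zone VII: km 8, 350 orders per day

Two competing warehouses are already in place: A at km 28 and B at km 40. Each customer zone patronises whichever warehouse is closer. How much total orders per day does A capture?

The indifferent point is the midpoint (28+40)/2 = 34; customer zones left of it (closer to A at 28) go to A, those right go to B.
  Zone VII at 8 (w=350) → A
  Zone III at 12 (w=70) → A
  Zone V at 13 (w=50) → A
  Zone IV at 27 (w=8) → A
  Zone I at 33 (w=300) → A
  Zone VI at 48 (w=40) → B
  Zone II at 60 (w=70) → B
A captures 778; B captures 110.

778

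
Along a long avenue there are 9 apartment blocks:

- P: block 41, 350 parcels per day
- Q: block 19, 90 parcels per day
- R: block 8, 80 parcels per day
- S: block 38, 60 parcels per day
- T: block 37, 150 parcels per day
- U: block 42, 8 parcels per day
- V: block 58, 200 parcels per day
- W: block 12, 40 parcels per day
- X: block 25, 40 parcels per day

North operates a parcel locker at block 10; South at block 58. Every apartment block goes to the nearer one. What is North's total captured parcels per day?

The indifferent point is the midpoint (10+58)/2 = 34; apartment blocks left of it (closer to North at 10) go to North, those right go to South.
  R at 8 (w=80) → North
  W at 12 (w=40) → North
  Q at 19 (w=90) → North
  X at 25 (w=40) → North
  T at 37 (w=150) → South
  S at 38 (w=60) → South
  P at 41 (w=350) → South
  U at 42 (w=8) → South
  V at 58 (w=200) → South
North captures 250; South captures 768.

250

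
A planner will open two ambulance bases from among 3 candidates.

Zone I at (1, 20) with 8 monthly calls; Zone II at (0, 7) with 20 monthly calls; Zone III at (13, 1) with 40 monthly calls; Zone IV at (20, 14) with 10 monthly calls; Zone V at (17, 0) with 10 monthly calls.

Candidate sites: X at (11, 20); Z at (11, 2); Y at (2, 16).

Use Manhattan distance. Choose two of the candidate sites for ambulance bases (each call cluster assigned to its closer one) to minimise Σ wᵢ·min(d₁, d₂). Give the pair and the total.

{Z, Y}, total 660

Evaluate every pair (each demand assigned to the nearer of the two):
  {Z, Y}: total = 660
  {X, Z}: total = 750
  {X, Y}: total = 1510
Best pair: {Z, Y} with total 660.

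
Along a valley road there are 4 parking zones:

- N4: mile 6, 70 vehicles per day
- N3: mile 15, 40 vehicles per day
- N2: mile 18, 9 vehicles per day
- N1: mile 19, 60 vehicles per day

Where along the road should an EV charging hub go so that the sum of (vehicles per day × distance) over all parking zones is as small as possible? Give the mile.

x = 15

For a sum of weighted absolute distances on a line, the optimum is the weighted median (not the mean). Total weight W = 179; half-weight = 89.5.
Sort by position and accumulate weight:
  mile 6 (N4, w=70) → cum 70
  mile 15 (N3, w=40) → cum 110  ≥ 89.5 → median here
  mile 18 (N2, w=9) → cum 119
  mile 19 (N1, w=60) → cum 179
Optimal location: mile 15.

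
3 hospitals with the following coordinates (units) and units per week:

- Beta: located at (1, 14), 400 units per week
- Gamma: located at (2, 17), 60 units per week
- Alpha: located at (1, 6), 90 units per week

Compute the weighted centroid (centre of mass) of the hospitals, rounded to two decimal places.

The minimiser of Σwᵢ‖p−pᵢ‖² is the weighted centroid p* = (Σwᵢpᵢ)/(Σwᵢ).
Σwᵢ = 550.
Σwᵢxᵢ = 400·1 + 60·2 + 90·1 = 610.
Σwᵢyᵢ = 400·14 + 60·17 + 90·6 = 7160.
x* = 610/550 = 1.11, y* = 7160/550 = 13.02.

(1.11, 13.02)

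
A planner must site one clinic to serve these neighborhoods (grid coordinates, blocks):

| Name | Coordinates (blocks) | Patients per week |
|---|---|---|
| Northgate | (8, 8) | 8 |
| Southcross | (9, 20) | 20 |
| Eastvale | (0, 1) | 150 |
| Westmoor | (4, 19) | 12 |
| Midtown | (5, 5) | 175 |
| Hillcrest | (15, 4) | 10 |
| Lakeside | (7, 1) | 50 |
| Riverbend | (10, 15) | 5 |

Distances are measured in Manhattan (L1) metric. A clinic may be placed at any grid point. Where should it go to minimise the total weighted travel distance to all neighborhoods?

(5, 5)

Manhattan distance separates: Σwᵢ(|x−xᵢ|+|y−yᵢ|) = Σwᵢ|x−xᵢ| + Σwᵢ|y−yᵢ|, so x and y are optimised independently as 1-D weighted medians.
Total weight W = 430; half = 215.
x-coordinate, sorted with cumulative weight:
  x=0 (Eastvale, w=150) cum 150
  x=4 (Westmoor, w=12) cum 162
  x=5 (Midtown, w=175) cum 337  ← median
  x=7 (Lakeside, w=50) cum 387
  x=8 (Northgate, w=8) cum 395
  x=9 (Southcross, w=20) cum 415
  x=10 (Riverbend, w=5) cum 420
  x=15 (Hillcrest, w=10) cum 430
⇒ x* = 5
y-coordinate, sorted with cumulative weight:
  y=1 (Eastvale, w=150) cum 150
  y=1 (Lakeside, w=50) cum 200
  y=4 (Hillcrest, w=10) cum 210
  y=5 (Midtown, w=175) cum 385  ← median
  y=8 (Northgate, w=8) cum 393
  y=15 (Riverbend, w=5) cum 398
  y=19 (Westmoor, w=12) cum 410
  y=20 (Southcross, w=20) cum 430
⇒ y* = 5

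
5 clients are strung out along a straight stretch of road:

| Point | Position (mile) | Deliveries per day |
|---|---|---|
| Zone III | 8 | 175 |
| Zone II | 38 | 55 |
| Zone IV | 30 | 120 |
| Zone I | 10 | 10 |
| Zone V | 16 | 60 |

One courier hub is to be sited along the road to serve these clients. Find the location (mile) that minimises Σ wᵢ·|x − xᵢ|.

For a sum of weighted absolute distances on a line, the optimum is the weighted median (not the mean). Total weight W = 420; half-weight = 210.
Sort by position and accumulate weight:
  mile 8 (Zone III, w=175) → cum 175
  mile 10 (Zone I, w=10) → cum 185
  mile 16 (Zone V, w=60) → cum 245  ≥ 210 → median here
  mile 30 (Zone IV, w=120) → cum 365
  mile 38 (Zone II, w=55) → cum 420
Optimal location: mile 16.

x = 16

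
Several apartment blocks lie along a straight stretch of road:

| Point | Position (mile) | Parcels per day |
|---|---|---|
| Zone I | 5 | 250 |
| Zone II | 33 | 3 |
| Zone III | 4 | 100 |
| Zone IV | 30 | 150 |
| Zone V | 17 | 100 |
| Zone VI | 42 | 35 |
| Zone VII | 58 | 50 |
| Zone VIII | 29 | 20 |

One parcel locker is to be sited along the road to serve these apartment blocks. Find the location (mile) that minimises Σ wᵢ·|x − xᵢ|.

x = 17

For a sum of weighted absolute distances on a line, the optimum is the weighted median (not the mean). Total weight W = 708; half-weight = 354.
Sort by position and accumulate weight:
  mile 4 (Zone III, w=100) → cum 100
  mile 5 (Zone I, w=250) → cum 350
  mile 17 (Zone V, w=100) → cum 450  ≥ 354 → median here
  mile 29 (Zone VIII, w=20) → cum 470
  mile 30 (Zone IV, w=150) → cum 620
  mile 33 (Zone II, w=3) → cum 623
  mile 42 (Zone VI, w=35) → cum 658
  mile 58 (Zone VII, w=50) → cum 708
Optimal location: mile 17.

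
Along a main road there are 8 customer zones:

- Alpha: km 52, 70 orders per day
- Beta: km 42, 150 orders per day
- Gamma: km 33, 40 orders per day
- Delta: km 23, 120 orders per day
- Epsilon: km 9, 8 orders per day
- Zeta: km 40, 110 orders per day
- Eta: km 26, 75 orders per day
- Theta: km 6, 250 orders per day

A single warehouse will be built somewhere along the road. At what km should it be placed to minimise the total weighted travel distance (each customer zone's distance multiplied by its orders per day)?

x = 26

For a sum of weighted absolute distances on a line, the optimum is the weighted median (not the mean). Total weight W = 823; half-weight = 411.5.
Sort by position and accumulate weight:
  km 6 (Theta, w=250) → cum 250
  km 9 (Epsilon, w=8) → cum 258
  km 23 (Delta, w=120) → cum 378
  km 26 (Eta, w=75) → cum 453  ≥ 411.5 → median here
  km 33 (Gamma, w=40) → cum 493
  km 40 (Zeta, w=110) → cum 603
  km 42 (Beta, w=150) → cum 753
  km 52 (Alpha, w=70) → cum 823
Optimal location: km 26.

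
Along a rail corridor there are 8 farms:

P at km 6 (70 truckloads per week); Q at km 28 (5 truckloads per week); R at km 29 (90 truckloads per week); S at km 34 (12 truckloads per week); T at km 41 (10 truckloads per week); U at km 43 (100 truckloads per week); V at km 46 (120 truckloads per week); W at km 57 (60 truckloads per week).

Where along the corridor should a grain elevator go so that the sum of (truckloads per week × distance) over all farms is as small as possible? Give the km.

For a sum of weighted absolute distances on a line, the optimum is the weighted median (not the mean). Total weight W = 467; half-weight = 233.5.
Sort by position and accumulate weight:
  km 6 (P, w=70) → cum 70
  km 28 (Q, w=5) → cum 75
  km 29 (R, w=90) → cum 165
  km 34 (S, w=12) → cum 177
  km 41 (T, w=10) → cum 187
  km 43 (U, w=100) → cum 287  ≥ 233.5 → median here
  km 46 (V, w=120) → cum 407
  km 57 (W, w=60) → cum 467
Optimal location: km 43.

x = 43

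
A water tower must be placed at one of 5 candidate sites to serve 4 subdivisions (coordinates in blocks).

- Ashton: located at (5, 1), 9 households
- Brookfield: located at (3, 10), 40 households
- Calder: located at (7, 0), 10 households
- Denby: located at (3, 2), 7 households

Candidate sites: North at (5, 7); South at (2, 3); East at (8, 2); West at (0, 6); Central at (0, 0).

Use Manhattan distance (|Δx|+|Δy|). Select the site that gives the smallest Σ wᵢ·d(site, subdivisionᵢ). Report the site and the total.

Total weighted distance at each candidate:
  North (5, 7): total = 393
  South (2, 3): total = 459
  East (8, 2): total = 621
  West (0, 6): total = 549
  Central (0, 0): total = 679
Minimum is at North with total 393 blocks.

North, total 393 blocks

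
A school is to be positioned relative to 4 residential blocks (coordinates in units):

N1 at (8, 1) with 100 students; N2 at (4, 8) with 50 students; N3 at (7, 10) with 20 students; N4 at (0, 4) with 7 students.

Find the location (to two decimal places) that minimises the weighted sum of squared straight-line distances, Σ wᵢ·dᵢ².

The minimiser of Σwᵢ‖p−pᵢ‖² is the weighted centroid p* = (Σwᵢpᵢ)/(Σwᵢ).
Σwᵢ = 177.
Σwᵢxᵢ = 100·8 + 50·4 + 20·7 + 7·0 = 1140.
Σwᵢyᵢ = 100·1 + 50·8 + 20·10 + 7·4 = 728.
x* = 1140/177 = 6.44, y* = 728/177 = 4.11.

(6.44, 4.11)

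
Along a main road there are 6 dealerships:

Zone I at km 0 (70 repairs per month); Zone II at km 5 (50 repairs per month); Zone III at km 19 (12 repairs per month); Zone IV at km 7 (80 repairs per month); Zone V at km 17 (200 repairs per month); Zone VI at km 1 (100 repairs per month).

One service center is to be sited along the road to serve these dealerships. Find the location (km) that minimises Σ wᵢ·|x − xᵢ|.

x = 7

For a sum of weighted absolute distances on a line, the optimum is the weighted median (not the mean). Total weight W = 512; half-weight = 256.
Sort by position and accumulate weight:
  km 0 (Zone I, w=70) → cum 70
  km 1 (Zone VI, w=100) → cum 170
  km 5 (Zone II, w=50) → cum 220
  km 7 (Zone IV, w=80) → cum 300  ≥ 256 → median here
  km 17 (Zone V, w=200) → cum 500
  km 19 (Zone III, w=12) → cum 512
Optimal location: km 7.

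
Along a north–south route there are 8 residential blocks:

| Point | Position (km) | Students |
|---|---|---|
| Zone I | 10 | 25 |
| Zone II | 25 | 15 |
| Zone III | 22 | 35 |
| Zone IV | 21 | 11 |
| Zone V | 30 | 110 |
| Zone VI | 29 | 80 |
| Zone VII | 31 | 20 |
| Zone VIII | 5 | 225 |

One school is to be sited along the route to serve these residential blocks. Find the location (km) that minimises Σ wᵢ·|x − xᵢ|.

For a sum of weighted absolute distances on a line, the optimum is the weighted median (not the mean). Total weight W = 521; half-weight = 260.5.
Sort by position and accumulate weight:
  km 5 (Zone VIII, w=225) → cum 225
  km 10 (Zone I, w=25) → cum 250
  km 21 (Zone IV, w=11) → cum 261  ≥ 260.5 → median here
  km 22 (Zone III, w=35) → cum 296
  km 25 (Zone II, w=15) → cum 311
  km 29 (Zone VI, w=80) → cum 391
  km 30 (Zone V, w=110) → cum 501
  km 31 (Zone VII, w=20) → cum 521
Optimal location: km 21.

x = 21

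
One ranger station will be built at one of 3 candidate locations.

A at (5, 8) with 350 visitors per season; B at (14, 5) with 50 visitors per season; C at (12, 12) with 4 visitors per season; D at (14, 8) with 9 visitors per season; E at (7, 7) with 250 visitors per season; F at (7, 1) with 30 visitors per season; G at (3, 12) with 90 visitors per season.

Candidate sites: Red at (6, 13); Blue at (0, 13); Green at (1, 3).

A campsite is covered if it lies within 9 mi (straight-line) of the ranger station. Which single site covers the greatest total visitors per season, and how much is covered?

Coverage radius r = 9 mi; a point is covered iff (Δx)²+(Δy)² ≤ 9² = 81.
  Red (6, 13): covers {A, C, E, G} → 694
  Blue (0, 13): covers {A, G} → 440
  Green (1, 3): covers {A, E, F} → 630
Maximum coverage at Red: 694 visitors per season.

Red, covering 694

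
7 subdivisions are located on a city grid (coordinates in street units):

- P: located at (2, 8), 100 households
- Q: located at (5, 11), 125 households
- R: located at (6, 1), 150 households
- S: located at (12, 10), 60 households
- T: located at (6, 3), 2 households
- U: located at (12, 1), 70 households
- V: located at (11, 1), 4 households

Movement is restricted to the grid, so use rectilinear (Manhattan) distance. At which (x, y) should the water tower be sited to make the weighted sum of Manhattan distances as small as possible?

Manhattan distance separates: Σwᵢ(|x−xᵢ|+|y−yᵢ|) = Σwᵢ|x−xᵢ| + Σwᵢ|y−yᵢ|, so x and y are optimised independently as 1-D weighted medians.
Total weight W = 511; half = 255.5.
x-coordinate, sorted with cumulative weight:
  x=2 (P, w=100) cum 100
  x=5 (Q, w=125) cum 225
  x=6 (R, w=150) cum 375  ← median
  x=6 (T, w=2) cum 377
  x=11 (V, w=4) cum 381
  x=12 (S, w=60) cum 441
  x=12 (U, w=70) cum 511
⇒ x* = 6
y-coordinate, sorted with cumulative weight:
  y=1 (R, w=150) cum 150
  y=1 (U, w=70) cum 220
  y=1 (V, w=4) cum 224
  y=3 (T, w=2) cum 226
  y=8 (P, w=100) cum 326  ← median
  y=10 (S, w=60) cum 386
  y=11 (Q, w=125) cum 511
⇒ y* = 8

(6, 8)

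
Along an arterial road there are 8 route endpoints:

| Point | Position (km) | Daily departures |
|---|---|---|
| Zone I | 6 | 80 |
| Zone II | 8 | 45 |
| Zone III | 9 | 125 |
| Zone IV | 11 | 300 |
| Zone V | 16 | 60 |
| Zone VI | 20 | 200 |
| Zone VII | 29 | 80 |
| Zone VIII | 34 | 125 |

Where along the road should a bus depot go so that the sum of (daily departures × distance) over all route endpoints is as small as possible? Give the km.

x = 11

For a sum of weighted absolute distances on a line, the optimum is the weighted median (not the mean). Total weight W = 1015; half-weight = 507.5.
Sort by position and accumulate weight:
  km 6 (Zone I, w=80) → cum 80
  km 8 (Zone II, w=45) → cum 125
  km 9 (Zone III, w=125) → cum 250
  km 11 (Zone IV, w=300) → cum 550  ≥ 507.5 → median here
  km 16 (Zone V, w=60) → cum 610
  km 20 (Zone VI, w=200) → cum 810
  km 29 (Zone VII, w=80) → cum 890
  km 34 (Zone VIII, w=125) → cum 1015
Optimal location: km 11.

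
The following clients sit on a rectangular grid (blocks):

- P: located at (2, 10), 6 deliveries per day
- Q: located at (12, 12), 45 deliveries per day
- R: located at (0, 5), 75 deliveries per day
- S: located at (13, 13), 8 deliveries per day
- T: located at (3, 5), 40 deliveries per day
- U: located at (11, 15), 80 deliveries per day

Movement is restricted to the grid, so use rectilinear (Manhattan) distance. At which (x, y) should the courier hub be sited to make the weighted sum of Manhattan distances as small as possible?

(11, 12)

Manhattan distance separates: Σwᵢ(|x−xᵢ|+|y−yᵢ|) = Σwᵢ|x−xᵢ| + Σwᵢ|y−yᵢ|, so x and y are optimised independently as 1-D weighted medians.
Total weight W = 254; half = 127.
x-coordinate, sorted with cumulative weight:
  x=0 (R, w=75) cum 75
  x=2 (P, w=6) cum 81
  x=3 (T, w=40) cum 121
  x=11 (U, w=80) cum 201  ← median
  x=12 (Q, w=45) cum 246
  x=13 (S, w=8) cum 254
⇒ x* = 11
y-coordinate, sorted with cumulative weight:
  y=5 (R, w=75) cum 75
  y=5 (T, w=40) cum 115
  y=10 (P, w=6) cum 121
  y=12 (Q, w=45) cum 166  ← median
  y=13 (S, w=8) cum 174
  y=15 (U, w=80) cum 254
⇒ y* = 12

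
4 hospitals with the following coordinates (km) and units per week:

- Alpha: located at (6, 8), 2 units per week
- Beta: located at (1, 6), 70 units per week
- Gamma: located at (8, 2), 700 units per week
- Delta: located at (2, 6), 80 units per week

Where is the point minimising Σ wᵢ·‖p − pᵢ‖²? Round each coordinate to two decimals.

The minimiser of Σwᵢ‖p−pᵢ‖² is the weighted centroid p* = (Σwᵢpᵢ)/(Σwᵢ).
Σwᵢ = 852.
Σwᵢxᵢ = 2·6 + 70·1 + 700·8 + 80·2 = 5842.
Σwᵢyᵢ = 2·8 + 70·6 + 700·2 + 80·6 = 2316.
x* = 5842/852 = 6.86, y* = 2316/852 = 2.72.

(6.86, 2.72)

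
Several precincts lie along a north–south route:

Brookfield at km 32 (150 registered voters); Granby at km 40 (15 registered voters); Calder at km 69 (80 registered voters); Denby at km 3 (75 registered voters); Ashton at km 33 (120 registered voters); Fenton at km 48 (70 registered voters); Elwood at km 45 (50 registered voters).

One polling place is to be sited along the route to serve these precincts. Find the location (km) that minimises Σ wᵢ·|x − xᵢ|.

For a sum of weighted absolute distances on a line, the optimum is the weighted median (not the mean). Total weight W = 560; half-weight = 280.
Sort by position and accumulate weight:
  km 3 (Denby, w=75) → cum 75
  km 32 (Brookfield, w=150) → cum 225
  km 33 (Ashton, w=120) → cum 345  ≥ 280 → median here
  km 40 (Granby, w=15) → cum 360
  km 45 (Elwood, w=50) → cum 410
  km 48 (Fenton, w=70) → cum 480
  km 69 (Calder, w=80) → cum 560
Optimal location: km 33.

x = 33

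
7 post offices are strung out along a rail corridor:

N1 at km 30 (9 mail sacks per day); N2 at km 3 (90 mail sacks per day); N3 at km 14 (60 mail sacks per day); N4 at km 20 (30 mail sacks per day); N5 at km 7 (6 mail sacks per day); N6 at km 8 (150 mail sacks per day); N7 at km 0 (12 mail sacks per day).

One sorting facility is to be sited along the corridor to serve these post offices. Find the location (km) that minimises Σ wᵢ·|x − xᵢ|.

For a sum of weighted absolute distances on a line, the optimum is the weighted median (not the mean). Total weight W = 357; half-weight = 178.5.
Sort by position and accumulate weight:
  km 0 (N7, w=12) → cum 12
  km 3 (N2, w=90) → cum 102
  km 7 (N5, w=6) → cum 108
  km 8 (N6, w=150) → cum 258  ≥ 178.5 → median here
  km 14 (N3, w=60) → cum 318
  km 20 (N4, w=30) → cum 348
  km 30 (N1, w=9) → cum 357
Optimal location: km 8.

x = 8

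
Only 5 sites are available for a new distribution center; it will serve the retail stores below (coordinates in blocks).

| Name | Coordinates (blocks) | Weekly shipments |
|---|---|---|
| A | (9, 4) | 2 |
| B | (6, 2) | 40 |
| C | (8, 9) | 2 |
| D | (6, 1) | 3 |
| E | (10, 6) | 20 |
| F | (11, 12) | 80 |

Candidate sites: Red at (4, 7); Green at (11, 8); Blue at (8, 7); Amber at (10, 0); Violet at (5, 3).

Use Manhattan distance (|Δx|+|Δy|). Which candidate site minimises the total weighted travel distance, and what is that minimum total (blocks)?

Green, total 876 blocks

Total weighted distance at each candidate:
  Red (4, 7): total = 1432
  Green (11, 8): total = 876
  Blue (8, 7): total = 1016
  Amber (10, 0): total = 1447
  Violet (5, 3): total = 1477
Minimum is at Green with total 876 blocks.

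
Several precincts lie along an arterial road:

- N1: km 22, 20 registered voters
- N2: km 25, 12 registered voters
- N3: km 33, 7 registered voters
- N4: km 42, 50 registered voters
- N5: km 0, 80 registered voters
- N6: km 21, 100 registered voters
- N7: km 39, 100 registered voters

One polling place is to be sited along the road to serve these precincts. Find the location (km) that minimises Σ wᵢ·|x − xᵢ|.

x = 22

For a sum of weighted absolute distances on a line, the optimum is the weighted median (not the mean). Total weight W = 369; half-weight = 184.5.
Sort by position and accumulate weight:
  km 0 (N5, w=80) → cum 80
  km 21 (N6, w=100) → cum 180
  km 22 (N1, w=20) → cum 200  ≥ 184.5 → median here
  km 25 (N2, w=12) → cum 212
  km 33 (N3, w=7) → cum 219
  km 39 (N7, w=100) → cum 319
  km 42 (N4, w=50) → cum 369
Optimal location: km 22.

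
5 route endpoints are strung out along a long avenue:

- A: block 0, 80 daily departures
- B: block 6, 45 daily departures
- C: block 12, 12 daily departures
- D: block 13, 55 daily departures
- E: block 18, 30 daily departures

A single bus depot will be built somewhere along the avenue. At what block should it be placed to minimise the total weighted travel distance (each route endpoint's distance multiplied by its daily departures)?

For a sum of weighted absolute distances on a line, the optimum is the weighted median (not the mean). Total weight W = 222; half-weight = 111.
Sort by position and accumulate weight:
  block 0 (A, w=80) → cum 80
  block 6 (B, w=45) → cum 125  ≥ 111 → median here
  block 12 (C, w=12) → cum 137
  block 13 (D, w=55) → cum 192
  block 18 (E, w=30) → cum 222
Optimal location: block 6.

x = 6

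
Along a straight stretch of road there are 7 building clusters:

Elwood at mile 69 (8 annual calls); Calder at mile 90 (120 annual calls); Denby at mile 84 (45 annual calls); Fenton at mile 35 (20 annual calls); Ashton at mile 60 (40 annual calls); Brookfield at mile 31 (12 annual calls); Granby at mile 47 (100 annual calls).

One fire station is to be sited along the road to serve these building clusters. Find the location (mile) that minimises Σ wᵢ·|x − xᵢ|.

x = 69

For a sum of weighted absolute distances on a line, the optimum is the weighted median (not the mean). Total weight W = 345; half-weight = 172.5.
Sort by position and accumulate weight:
  mile 31 (Brookfield, w=12) → cum 12
  mile 35 (Fenton, w=20) → cum 32
  mile 47 (Granby, w=100) → cum 132
  mile 60 (Ashton, w=40) → cum 172
  mile 69 (Elwood, w=8) → cum 180  ≥ 172.5 → median here
  mile 84 (Denby, w=45) → cum 225
  mile 90 (Calder, w=120) → cum 345
Optimal location: mile 69.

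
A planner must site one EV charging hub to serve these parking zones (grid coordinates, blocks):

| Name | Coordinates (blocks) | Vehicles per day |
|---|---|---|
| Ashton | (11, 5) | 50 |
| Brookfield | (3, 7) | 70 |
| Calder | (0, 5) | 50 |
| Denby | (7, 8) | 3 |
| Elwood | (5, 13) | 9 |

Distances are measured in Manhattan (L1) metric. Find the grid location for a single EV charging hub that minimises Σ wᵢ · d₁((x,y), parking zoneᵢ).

(3, 5)

Manhattan distance separates: Σwᵢ(|x−xᵢ|+|y−yᵢ|) = Σwᵢ|x−xᵢ| + Σwᵢ|y−yᵢ|, so x and y are optimised independently as 1-D weighted medians.
Total weight W = 182; half = 91.
x-coordinate, sorted with cumulative weight:
  x=0 (Calder, w=50) cum 50
  x=3 (Brookfield, w=70) cum 120  ← median
  x=5 (Elwood, w=9) cum 129
  x=7 (Denby, w=3) cum 132
  x=11 (Ashton, w=50) cum 182
⇒ x* = 3
y-coordinate, sorted with cumulative weight:
  y=5 (Ashton, w=50) cum 50
  y=5 (Calder, w=50) cum 100  ← median
  y=7 (Brookfield, w=70) cum 170
  y=8 (Denby, w=3) cum 173
  y=13 (Elwood, w=9) cum 182
⇒ y* = 5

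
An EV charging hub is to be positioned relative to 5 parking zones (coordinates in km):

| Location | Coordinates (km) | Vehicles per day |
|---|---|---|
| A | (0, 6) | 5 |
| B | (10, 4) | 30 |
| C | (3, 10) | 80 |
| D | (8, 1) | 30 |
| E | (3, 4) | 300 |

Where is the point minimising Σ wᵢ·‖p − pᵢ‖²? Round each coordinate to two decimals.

(3.78, 4.90)

The minimiser of Σwᵢ‖p−pᵢ‖² is the weighted centroid p* = (Σwᵢpᵢ)/(Σwᵢ).
Σwᵢ = 445.
Σwᵢxᵢ = 5·0 + 30·10 + 80·3 + 30·8 + 300·3 = 1680.
Σwᵢyᵢ = 5·6 + 30·4 + 80·10 + 30·1 + 300·4 = 2180.
x* = 1680/445 = 3.78, y* = 2180/445 = 4.90.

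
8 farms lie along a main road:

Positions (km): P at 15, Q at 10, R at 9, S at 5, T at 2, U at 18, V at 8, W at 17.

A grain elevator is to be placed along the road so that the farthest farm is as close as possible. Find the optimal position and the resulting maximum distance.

location 10, max distance 8

The 1-center on a line is the midpoint of the two extreme points: leftmost at 2, rightmost at 18.
Optimal location = (2 + 18)/2 = 10; maximum distance = (18 − 2)/2 = 8.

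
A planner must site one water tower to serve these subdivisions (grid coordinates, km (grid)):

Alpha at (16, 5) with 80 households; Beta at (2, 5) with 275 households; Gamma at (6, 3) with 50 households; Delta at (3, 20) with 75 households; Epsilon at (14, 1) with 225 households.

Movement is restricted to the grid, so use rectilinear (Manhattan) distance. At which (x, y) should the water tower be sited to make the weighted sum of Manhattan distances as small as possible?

(6, 5)

Manhattan distance separates: Σwᵢ(|x−xᵢ|+|y−yᵢ|) = Σwᵢ|x−xᵢ| + Σwᵢ|y−yᵢ|, so x and y are optimised independently as 1-D weighted medians.
Total weight W = 705; half = 352.5.
x-coordinate, sorted with cumulative weight:
  x=2 (Beta, w=275) cum 275
  x=3 (Delta, w=75) cum 350
  x=6 (Gamma, w=50) cum 400  ← median
  x=14 (Epsilon, w=225) cum 625
  x=16 (Alpha, w=80) cum 705
⇒ x* = 6
y-coordinate, sorted with cumulative weight:
  y=1 (Epsilon, w=225) cum 225
  y=3 (Gamma, w=50) cum 275
  y=5 (Alpha, w=80) cum 355  ← median
  y=5 (Beta, w=275) cum 630
  y=20 (Delta, w=75) cum 705
⇒ y* = 5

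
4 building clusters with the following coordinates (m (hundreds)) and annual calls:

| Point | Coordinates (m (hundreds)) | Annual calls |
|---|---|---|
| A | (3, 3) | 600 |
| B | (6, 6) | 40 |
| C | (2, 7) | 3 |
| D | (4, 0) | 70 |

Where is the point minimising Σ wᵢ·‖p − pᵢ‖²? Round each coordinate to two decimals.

The minimiser of Σwᵢ‖p−pᵢ‖² is the weighted centroid p* = (Σwᵢpᵢ)/(Σwᵢ).
Σwᵢ = 713.
Σwᵢxᵢ = 600·3 + 40·6 + 3·2 + 70·4 = 2326.
Σwᵢyᵢ = 600·3 + 40·6 + 3·7 + 70·0 = 2061.
x* = 2326/713 = 3.26, y* = 2061/713 = 2.89.

(3.26, 2.89)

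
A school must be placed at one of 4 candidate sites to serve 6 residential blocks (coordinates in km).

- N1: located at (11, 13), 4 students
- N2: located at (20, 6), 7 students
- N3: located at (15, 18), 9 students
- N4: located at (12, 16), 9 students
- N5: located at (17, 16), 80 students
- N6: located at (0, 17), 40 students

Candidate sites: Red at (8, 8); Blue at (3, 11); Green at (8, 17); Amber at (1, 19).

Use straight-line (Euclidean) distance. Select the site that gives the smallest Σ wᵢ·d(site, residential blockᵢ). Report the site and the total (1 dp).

Green, total 1279.1 km

Total weighted distance at each candidate:
  Red (8, 8): total = 1743.8
  Blue (3, 11): total = 1832.3
  Green (8, 17): total = 1279.1
  Amber (1, 19): total = 1828.5
Minimum is at Green with total 1279.1 km.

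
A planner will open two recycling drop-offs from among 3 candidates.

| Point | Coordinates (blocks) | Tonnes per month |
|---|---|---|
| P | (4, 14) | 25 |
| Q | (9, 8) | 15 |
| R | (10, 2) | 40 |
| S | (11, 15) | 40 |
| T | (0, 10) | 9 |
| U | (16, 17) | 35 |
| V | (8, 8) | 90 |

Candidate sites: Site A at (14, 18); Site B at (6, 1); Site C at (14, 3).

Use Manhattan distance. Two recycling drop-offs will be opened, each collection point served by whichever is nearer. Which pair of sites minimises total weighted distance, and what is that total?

{Site A, Site B}, total 1990

Evaluate every pair (each demand assigned to the nearer of the two):
  {Site A, Site B}: total = 1990
  {Site A, Site C}: total = 2224
  {Site B, Site C}: total = 2830
Best pair: {Site A, Site B} with total 1990.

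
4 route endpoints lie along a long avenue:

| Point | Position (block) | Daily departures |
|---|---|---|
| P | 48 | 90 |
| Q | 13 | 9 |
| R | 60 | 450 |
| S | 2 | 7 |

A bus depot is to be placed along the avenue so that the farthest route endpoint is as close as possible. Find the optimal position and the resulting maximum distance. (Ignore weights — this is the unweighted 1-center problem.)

location 31, max distance 29

The 1-center on a line is the midpoint of the two extreme points: leftmost at 2, rightmost at 60.
Optimal location = (2 + 60)/2 = 31; maximum distance = (60 − 2)/2 = 29.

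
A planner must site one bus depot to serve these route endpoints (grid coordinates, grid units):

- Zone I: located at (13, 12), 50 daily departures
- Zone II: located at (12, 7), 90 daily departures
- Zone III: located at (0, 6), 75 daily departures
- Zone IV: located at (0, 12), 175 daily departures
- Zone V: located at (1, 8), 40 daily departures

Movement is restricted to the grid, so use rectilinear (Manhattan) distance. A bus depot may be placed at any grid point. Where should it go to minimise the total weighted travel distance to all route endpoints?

(0, 12)

Manhattan distance separates: Σwᵢ(|x−xᵢ|+|y−yᵢ|) = Σwᵢ|x−xᵢ| + Σwᵢ|y−yᵢ|, so x and y are optimised independently as 1-D weighted medians.
Total weight W = 430; half = 215.
x-coordinate, sorted with cumulative weight:
  x=0 (Zone III, w=75) cum 75
  x=0 (Zone IV, w=175) cum 250  ← median
  x=1 (Zone V, w=40) cum 290
  x=12 (Zone II, w=90) cum 380
  x=13 (Zone I, w=50) cum 430
⇒ x* = 0
y-coordinate, sorted with cumulative weight:
  y=6 (Zone III, w=75) cum 75
  y=7 (Zone II, w=90) cum 165
  y=8 (Zone V, w=40) cum 205
  y=12 (Zone I, w=50) cum 255  ← median
  y=12 (Zone IV, w=175) cum 430
⇒ y* = 12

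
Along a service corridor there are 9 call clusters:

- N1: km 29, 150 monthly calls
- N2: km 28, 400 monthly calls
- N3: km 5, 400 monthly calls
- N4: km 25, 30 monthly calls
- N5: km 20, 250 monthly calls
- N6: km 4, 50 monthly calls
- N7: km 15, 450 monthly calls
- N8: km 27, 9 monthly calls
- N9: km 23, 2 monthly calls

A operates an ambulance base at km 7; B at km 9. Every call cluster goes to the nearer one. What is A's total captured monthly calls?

The indifferent point is the midpoint (7+9)/2 = 8; call clusters left of it (closer to A at 7) go to A, those right go to B.
  N6 at 4 (w=50) → A
  N3 at 5 (w=400) → A
  N7 at 15 (w=450) → B
  N5 at 20 (w=250) → B
  N9 at 23 (w=2) → B
  N4 at 25 (w=30) → B
  N8 at 27 (w=9) → B
  N2 at 28 (w=400) → B
  N1 at 29 (w=150) → B
A captures 450; B captures 1291.

450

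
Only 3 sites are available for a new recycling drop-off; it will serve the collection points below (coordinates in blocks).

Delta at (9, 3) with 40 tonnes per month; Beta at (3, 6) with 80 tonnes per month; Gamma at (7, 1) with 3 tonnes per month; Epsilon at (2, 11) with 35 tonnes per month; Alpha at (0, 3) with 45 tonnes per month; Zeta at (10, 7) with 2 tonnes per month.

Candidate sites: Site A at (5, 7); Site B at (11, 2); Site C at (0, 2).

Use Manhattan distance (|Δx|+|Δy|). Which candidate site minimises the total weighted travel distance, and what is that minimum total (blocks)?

Site A, total 1244 blocks

Total weighted distance at each candidate:
  Site A (5, 7): total = 1244
  Site B (11, 2): total = 2277
  Site C (0, 2): total = 1444
Minimum is at Site A with total 1244 blocks.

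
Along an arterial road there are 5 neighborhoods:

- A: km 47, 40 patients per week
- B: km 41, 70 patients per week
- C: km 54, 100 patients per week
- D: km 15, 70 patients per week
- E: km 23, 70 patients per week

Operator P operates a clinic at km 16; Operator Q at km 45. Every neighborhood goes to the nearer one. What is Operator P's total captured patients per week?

The indifferent point is the midpoint (16+45)/2 = 30.5; neighborhoods left of it (closer to Operator P at 16) go to Operator P, those right go to Operator Q.
  D at 15 (w=70) → Operator P
  E at 23 (w=70) → Operator P
  B at 41 (w=70) → Operator Q
  A at 47 (w=40) → Operator Q
  C at 54 (w=100) → Operator Q
Operator P captures 140; Operator Q captures 210.

140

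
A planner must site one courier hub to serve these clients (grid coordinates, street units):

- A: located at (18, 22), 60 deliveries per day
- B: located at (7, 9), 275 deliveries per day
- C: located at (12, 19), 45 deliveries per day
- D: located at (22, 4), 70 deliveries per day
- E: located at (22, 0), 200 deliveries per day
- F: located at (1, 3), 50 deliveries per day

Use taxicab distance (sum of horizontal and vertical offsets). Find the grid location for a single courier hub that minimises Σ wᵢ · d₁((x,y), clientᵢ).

(12, 9)

Manhattan distance separates: Σwᵢ(|x−xᵢ|+|y−yᵢ|) = Σwᵢ|x−xᵢ| + Σwᵢ|y−yᵢ|, so x and y are optimised independently as 1-D weighted medians.
Total weight W = 700; half = 350.
x-coordinate, sorted with cumulative weight:
  x=1 (F, w=50) cum 50
  x=7 (B, w=275) cum 325
  x=12 (C, w=45) cum 370  ← median
  x=18 (A, w=60) cum 430
  x=22 (D, w=70) cum 500
  x=22 (E, w=200) cum 700
⇒ x* = 12
y-coordinate, sorted with cumulative weight:
  y=0 (E, w=200) cum 200
  y=3 (F, w=50) cum 250
  y=4 (D, w=70) cum 320
  y=9 (B, w=275) cum 595  ← median
  y=19 (C, w=45) cum 640
  y=22 (A, w=60) cum 700
⇒ y* = 9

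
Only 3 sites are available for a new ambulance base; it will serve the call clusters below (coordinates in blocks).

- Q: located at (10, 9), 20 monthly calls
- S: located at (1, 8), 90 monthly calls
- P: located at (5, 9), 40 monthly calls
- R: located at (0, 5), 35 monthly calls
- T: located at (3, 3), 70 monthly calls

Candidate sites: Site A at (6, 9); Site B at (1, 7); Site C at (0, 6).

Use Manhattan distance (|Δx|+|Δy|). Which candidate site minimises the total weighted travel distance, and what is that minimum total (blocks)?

Site B, total 1075 blocks

Total weighted distance at each candidate:
  Site A (6, 9): total = 1640
  Site B (1, 7): total = 1075
  Site C (0, 6): total = 1305
Minimum is at Site B with total 1075 blocks.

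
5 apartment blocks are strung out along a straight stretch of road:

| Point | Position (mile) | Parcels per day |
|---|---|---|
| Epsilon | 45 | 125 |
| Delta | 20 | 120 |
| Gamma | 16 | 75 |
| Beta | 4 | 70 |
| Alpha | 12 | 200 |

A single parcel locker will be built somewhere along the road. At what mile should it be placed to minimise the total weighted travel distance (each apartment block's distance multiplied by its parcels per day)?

x = 16

For a sum of weighted absolute distances on a line, the optimum is the weighted median (not the mean). Total weight W = 590; half-weight = 295.
Sort by position and accumulate weight:
  mile 4 (Beta, w=70) → cum 70
  mile 12 (Alpha, w=200) → cum 270
  mile 16 (Gamma, w=75) → cum 345  ≥ 295 → median here
  mile 20 (Delta, w=120) → cum 465
  mile 45 (Epsilon, w=125) → cum 590
Optimal location: mile 16.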